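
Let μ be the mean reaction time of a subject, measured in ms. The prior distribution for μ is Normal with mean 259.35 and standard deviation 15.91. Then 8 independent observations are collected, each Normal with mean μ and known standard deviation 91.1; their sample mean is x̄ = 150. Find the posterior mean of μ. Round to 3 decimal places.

Posterior mean ≈ 237.902

With known σ, the Normal prior is conjugate. Weight on the data is w = (n/σ²)/(n/σ² + 1/τ₀²) = 0.00096395/(0.00096395+0.00395057) = 0.19614.
Posterior mean = w·x̄ + (1−w)·μ₀ = 0.19614·150 + 0.80386·259.35 = 237.902.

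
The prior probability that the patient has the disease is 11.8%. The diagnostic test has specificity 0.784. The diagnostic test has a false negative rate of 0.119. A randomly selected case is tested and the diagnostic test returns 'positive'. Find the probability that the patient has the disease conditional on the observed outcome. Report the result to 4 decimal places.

P(H | E) ≈ 0.3530

Write H for 'the patient has the disease'. Prior odds H:¬H = 0.118/0.882 = 0.13379. For the 'positive' outcome, the likelihood ratio is 0.881/0.216 = 4.0787.
Posterior odds = 0.13379 × 4.0787 = 0.54568, so P(H|E) = 0.54568/(1+0.54568) = 0.3530.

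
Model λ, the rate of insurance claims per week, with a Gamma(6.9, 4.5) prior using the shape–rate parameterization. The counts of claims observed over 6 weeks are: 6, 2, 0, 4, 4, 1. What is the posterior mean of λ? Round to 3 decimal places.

The Poisson likelihood adds the total count to the shape and the number of exposure periods to the rate. Here ∑xᵢ = 17 and n = 6, so shape 6.9→23.9 and rate 4.5→10.5.
E[λ | data] = 23.9/10.5 = 2.276.

Posterior mean ≈ 2.276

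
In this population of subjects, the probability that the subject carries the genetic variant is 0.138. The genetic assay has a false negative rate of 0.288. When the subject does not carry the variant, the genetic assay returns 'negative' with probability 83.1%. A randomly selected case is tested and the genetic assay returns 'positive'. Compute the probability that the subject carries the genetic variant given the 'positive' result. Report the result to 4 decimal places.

Write H for 'the subject carries the genetic variant'. Prior odds H:¬H = 0.138/0.862 = 0.16009. For the 'positive' outcome, the likelihood ratio is 0.712/0.169 = 4.2130.
Posterior odds = 0.16009 × 4.2130 = 0.67447, so P(H|E) = 0.67447/(1+0.67447) = 0.4028.

P(H | E) ≈ 0.4028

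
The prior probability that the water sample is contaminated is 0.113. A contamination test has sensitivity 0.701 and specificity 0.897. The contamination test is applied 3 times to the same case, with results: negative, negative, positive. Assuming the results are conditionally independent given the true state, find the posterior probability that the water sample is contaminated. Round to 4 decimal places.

Let H be the event that the water sample is contaminated; start with P(H) = 0.113. P('positive'|H) = 0.701, P('positive'|¬H) = 0.103.
Update on result 1 ('negative'): P(H) ← 0.299·0.1130 / (0.299·0.1130 + 0.897·0.8870) = 0.033787/0.82943 = 0.0407.
Update on result 2 ('negative'): P(H) ← 0.299·0.0407 / (0.299·0.0407 + 0.897·0.9593) = 0.012180/0.87264 = 0.0140.
Update on result 3 ('positive'): P(H) ← 0.701·0.0140 / (0.701·0.0140 + 0.103·0.9860) = 0.0097842/0.11135 = 0.0879.

Posterior P(H) ≈ 0.0879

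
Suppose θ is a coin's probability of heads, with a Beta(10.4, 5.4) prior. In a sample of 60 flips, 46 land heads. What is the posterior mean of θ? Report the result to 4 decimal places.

Posterior mean ≈ 0.7441

The binomial likelihood is conjugate to the Beta prior: with 46 successes and 14 failures, the posterior is Beta(10.4+46, 5.4+14) = Beta(56.4, 19.4).
Posterior mean = α/(α+β) = 56.4/75.8 = 0.7441.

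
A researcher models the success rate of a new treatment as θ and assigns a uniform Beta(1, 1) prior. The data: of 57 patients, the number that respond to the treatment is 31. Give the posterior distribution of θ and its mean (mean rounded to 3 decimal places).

The binomial likelihood is conjugate to the Beta prior: with 31 successes and 26 failures, the posterior is Beta(1+31, 1+26) = Beta(32, 27).
Posterior mean = α/(α+β) = 32/59 = 0.542.

Posterior: Beta(32, 27); mean ≈ 0.542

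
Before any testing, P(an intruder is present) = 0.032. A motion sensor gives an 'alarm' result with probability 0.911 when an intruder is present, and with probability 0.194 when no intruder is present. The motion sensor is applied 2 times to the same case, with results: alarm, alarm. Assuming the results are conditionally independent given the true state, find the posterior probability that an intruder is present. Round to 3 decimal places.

Posterior P(H) ≈ 0.422

With H the event that an intruder is present, the joint likelihood of the observed sequence is P(data|H) = 0.911·0.911 = 0.82992 and P(data|¬H) = 0.194·0.194 = 0.037636.
Bayes: P(H|data) = 0.032·0.82992 / (0.032·0.82992 + 0.968·0.037636) = 0.026557/0.062989 = 0.4216.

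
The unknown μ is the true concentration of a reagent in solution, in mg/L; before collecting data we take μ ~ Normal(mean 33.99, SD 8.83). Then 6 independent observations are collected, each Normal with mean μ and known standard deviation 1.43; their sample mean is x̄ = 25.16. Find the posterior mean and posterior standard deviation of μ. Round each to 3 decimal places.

With known σ, the Normal prior is conjugate. Weight on the data is w = (n/σ²)/(n/σ² + 1/τ₀²) = 2.93413/(2.93413+0.0128256) = 0.99565.
Posterior mean = w·x̄ + (1−w)·μ₀ = 0.99565·25.16 + 0.0043522·33.99 = 25.198. Posterior variance = 1/(2.93413+0.0128256) = 0.339333, so SD = 0.583.

Posterior mean ≈ 25.198; posterior SD ≈ 0.583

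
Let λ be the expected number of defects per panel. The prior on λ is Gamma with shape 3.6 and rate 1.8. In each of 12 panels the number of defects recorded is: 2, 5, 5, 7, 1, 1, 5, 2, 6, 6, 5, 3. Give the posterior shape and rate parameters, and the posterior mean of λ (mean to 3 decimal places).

The Poisson likelihood adds the total count to the shape and the number of exposure periods to the rate. Here ∑xᵢ = 48 and n = 12, so shape 3.6→51.6 and rate 1.8→13.8.
Posterior mean = shape/rate = 51.6/13.8 = 3.739.

Posterior: Gamma(shape=51.6, rate=13.8); mean ≈ 3.739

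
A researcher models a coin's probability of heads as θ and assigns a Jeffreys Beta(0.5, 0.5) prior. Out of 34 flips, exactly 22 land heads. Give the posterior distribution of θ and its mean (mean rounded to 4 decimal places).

Observing 22 successes and 12 failures updates Beta(0.5, 0.5) by adding the success and failure counts to the two shape parameters: α = 0.5+22 = 22.5, β = 0.5+12 = 12.5.
Posterior mean = α/(α+β) = 22.5/35 = 0.6429.

Posterior: Beta(22.5, 12.5); mean ≈ 0.6429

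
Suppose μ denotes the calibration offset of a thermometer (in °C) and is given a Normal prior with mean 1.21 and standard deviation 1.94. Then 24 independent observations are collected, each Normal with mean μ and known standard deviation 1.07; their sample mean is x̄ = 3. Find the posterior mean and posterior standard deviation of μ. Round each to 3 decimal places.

Posterior mean ≈ 2.978; posterior SD ≈ 0.217

Prior precision 1/τ₀² = 1/1.94² = 0.265703; data precision n/σ² = 24/1.07² = 20.9625.
Posterior precision = 0.265703 + 20.9625 = 21.2282, giving posterior SD = 1/√21.2282 = 0.217.
Posterior mean = (0.265703·1.21 + 20.9625·3) / 21.2282 = 2.978.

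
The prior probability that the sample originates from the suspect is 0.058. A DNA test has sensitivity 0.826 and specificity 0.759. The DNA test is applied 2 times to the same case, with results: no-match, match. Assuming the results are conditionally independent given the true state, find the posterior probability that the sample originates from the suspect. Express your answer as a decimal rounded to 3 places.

Posterior P(H) ≈ 0.046

Let H be the event that the sample originates from the suspect; start with P(H) = 0.058. P('match'|H) = 0.826, P('match'|¬H) = 0.241.
Update on result 1 ('no-match'): P(H) ← 0.174·0.0580 / (0.174·0.0580 + 0.759·0.9420) = 0.010092/0.72507 = 0.0139.
Update on result 2 ('match'): P(H) ← 0.826·0.0139 / (0.826·0.0139 + 0.241·0.9861) = 0.011497/0.24914 = 0.0461.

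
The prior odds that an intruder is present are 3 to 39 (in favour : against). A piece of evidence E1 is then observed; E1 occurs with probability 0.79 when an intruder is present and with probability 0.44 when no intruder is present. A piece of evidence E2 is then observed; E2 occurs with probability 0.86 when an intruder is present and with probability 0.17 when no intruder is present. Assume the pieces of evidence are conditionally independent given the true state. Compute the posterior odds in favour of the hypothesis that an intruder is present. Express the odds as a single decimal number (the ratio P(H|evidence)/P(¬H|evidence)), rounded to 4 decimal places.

Prior odds = 3/39 = 0.076923.
Likelihood ratio for E1 = 0.79/0.44 = 1.7955.
Likelihood ratio for E2 = 0.86/0.17 = 5.0588.
Posterior odds = prior odds × LR₁ × LR₂ = 0.69868.

Posterior odds ≈ 0.6987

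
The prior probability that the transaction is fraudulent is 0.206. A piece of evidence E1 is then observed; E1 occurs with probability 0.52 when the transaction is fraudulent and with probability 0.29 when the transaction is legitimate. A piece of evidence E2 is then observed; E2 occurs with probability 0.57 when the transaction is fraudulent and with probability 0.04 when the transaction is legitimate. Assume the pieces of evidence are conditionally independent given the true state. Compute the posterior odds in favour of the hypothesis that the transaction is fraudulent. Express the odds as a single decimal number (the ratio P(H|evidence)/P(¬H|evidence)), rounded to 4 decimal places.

Prior odds = 0.206/(1−0.206) = 0.25945.
Likelihood ratio for E1 = 0.52/0.29 = 1.7931.
Likelihood ratio for E2 = 0.57/0.04 = 14.250.
Posterior odds = prior odds × LR₁ × LR₂ = 6.6293.

Posterior odds ≈ 6.6293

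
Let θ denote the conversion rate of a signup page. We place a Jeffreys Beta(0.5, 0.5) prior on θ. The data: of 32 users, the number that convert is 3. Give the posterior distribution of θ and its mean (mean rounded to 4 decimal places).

Observing 3 successes and 29 failures updates Beta(0.5, 0.5) by adding the success and failure counts to the two shape parameters: α = 0.5+3 = 3.5, β = 0.5+29 = 29.5.
Posterior mean = α/(α+β) = 3.5/33 = 0.1061.

Posterior: Beta(3.5, 29.5); mean ≈ 0.1061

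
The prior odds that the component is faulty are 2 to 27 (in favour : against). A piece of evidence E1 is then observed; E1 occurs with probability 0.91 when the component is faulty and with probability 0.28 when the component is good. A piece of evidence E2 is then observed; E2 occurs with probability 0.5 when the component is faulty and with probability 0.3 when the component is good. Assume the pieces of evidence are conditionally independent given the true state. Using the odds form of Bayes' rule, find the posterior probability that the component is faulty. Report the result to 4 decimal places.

Posterior probability ≈ 0.2863

Prior odds = 2/27 = 0.074074. In log-odds, ln(0.074074) = -2.6027.
Add log likelihood ratios: ln(3.2500) + ln(1.6667) = 1.6895.
Posterior log-odds = -0.91321, so posterior odds = exp(-0.91321) = 0.40123. Converting, P(H|E) = 0.40123/1.4012 = 0.2863.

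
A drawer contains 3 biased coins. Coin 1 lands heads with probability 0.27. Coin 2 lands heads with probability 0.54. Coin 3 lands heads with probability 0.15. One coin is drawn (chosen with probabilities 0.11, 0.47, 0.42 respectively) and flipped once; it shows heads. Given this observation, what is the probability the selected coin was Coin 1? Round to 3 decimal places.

P(heads|C1) = 0.27; P(heads|C2) = 0.54; P(heads|C3) = 0.15.
Prior × likelihood for each source: 0.11·0.27=0.02970, 0.47·0.54=0.2538, 0.42·0.15=0.06300. Summing gives P(heads) = 0.34650.
P(Coin 1 | heads) = 0.02970 / 0.34650 = 0.086.

Posterior probability ≈ 0.086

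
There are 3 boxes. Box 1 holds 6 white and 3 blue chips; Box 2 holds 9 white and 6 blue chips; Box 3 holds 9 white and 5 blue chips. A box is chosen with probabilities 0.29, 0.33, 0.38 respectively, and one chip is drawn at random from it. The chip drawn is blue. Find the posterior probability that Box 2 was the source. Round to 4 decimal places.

Tabulate prior·likelihood by source: [1] prior 0.29, lik 0.3333, product 0.09667; [2] prior 0.33, lik 0.4, product 0.1320; [3] prior 0.38, lik 0.3571, product 0.1357.
Normalizing constant = 0.36438; the posterior for Box 2 is its product over the sum, 0.1320/0.36438 = 0.3623.

Posterior probability ≈ 0.3623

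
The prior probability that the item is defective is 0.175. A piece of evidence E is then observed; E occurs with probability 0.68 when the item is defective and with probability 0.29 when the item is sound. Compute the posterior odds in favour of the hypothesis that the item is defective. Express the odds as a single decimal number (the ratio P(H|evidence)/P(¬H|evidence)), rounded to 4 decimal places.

Posterior odds ≈ 0.4974

Prior odds = 0.175/(1−0.175) = 0.21212. In log-odds, ln(0.21212) = -1.5506.
Add log likelihood ratio: ln(2.3448) = 0.85221.
Posterior log-odds = -0.69839, so posterior odds = exp(-0.69839) = 0.49739.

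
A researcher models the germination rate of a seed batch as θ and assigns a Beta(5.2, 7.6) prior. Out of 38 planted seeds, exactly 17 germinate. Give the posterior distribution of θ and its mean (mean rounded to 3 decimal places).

Observing 17 successes and 21 failures updates Beta(5.2, 7.6) by adding the success and failure counts to the two shape parameters: α = 5.2+17 = 22.2, β = 7.6+21 = 28.6.
Posterior mean = α/(α+β) = 22.2/50.8 = 0.437.

Posterior: Beta(22.2, 28.6); mean ≈ 0.437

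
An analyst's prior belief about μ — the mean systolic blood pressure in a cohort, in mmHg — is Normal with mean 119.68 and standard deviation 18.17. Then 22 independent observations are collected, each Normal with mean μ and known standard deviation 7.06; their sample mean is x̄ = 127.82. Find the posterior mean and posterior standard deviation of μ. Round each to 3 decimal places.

Posterior mean ≈ 127.765; posterior SD ≈ 1.500

With known σ, the Normal prior is conjugate. Weight on the data is w = (n/σ²)/(n/σ² + 1/τ₀²) = 0.441381/(0.441381+0.00302894) = 0.99318.
Posterior mean = w·x̄ + (1−w)·μ₀ = 0.99318·127.82 + 0.0068156·119.68 = 127.765. Posterior variance = 1/(0.441381+0.00302894) = 2.25018, so SD = 1.500.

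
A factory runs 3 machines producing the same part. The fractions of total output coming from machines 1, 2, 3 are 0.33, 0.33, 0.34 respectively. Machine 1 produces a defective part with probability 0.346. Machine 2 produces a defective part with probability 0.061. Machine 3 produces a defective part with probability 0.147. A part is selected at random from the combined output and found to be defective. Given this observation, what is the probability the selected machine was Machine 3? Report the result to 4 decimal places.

Posterior probability ≈ 0.2712

P(defective|M1) = 0.346; P(defective|M2) = 0.061; P(defective|M3) = 0.147.
Prior × likelihood for each source: 0.33·0.346=0.1142, 0.33·0.061=0.02013, 0.34·0.147=0.04998. Summing gives P(defective) = 0.18429.
P(Machine 3 | defective) = 0.04998 / 0.18429 = 0.2712.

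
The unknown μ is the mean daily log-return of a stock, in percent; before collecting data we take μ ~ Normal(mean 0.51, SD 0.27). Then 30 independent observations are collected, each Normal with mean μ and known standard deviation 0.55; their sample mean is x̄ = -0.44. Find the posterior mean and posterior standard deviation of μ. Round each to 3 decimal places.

Prior precision 1/τ₀² = 1/0.27² = 13.7174; data precision n/σ² = 30/0.55² = 99.1736.
Posterior precision = 13.7174 + 99.1736 = 112.891, giving posterior SD = 1/√112.891 = 0.094.
Posterior mean = (13.7174·0.51 + 99.1736·-0.44) / 112.891 = -0.325.

Posterior mean ≈ -0.325; posterior SD ≈ 0.094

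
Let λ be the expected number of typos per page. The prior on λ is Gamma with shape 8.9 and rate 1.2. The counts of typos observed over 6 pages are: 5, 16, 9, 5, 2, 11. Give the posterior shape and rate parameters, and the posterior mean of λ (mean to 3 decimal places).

The Poisson likelihood adds the total count to the shape and the number of exposure periods to the rate. Here ∑xᵢ = 48 and n = 6, so shape 8.9→56.9 and rate 1.2→7.2.
Posterior mean = shape/rate = 56.9/7.2 = 7.903.

Posterior: Gamma(shape=56.9, rate=7.2); mean ≈ 7.903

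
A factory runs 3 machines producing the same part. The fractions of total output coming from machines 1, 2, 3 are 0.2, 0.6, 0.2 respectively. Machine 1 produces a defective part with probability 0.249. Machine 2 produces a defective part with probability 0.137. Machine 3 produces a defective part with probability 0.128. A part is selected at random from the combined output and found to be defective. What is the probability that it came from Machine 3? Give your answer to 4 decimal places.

P(defective|M1) = 0.249; P(defective|M2) = 0.137; P(defective|M3) = 0.128.
Prior × likelihood for each source: 0.2·0.249=0.04980, 0.6·0.137=0.08220, 0.2·0.128=0.02560. Summing gives P(defective) = 0.15760.
P(Machine 3 | defective) = 0.02560 / 0.15760 = 0.1624.

Posterior probability ≈ 0.1624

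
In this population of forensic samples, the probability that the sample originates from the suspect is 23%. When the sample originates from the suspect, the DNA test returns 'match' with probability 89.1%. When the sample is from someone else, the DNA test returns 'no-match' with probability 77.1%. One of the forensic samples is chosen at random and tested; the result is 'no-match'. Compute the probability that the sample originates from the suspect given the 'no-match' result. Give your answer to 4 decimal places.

P(H | E) ≈ 0.0405

Let H be the event that the sample originates from the suspect. P(H) = 0.23, so P(¬H) = 0.77. With E the 'no-match' result, P(E|H) = 0.109 and P(E|¬H) = 0.771.
P(E) = 0.109·0.23 + 0.771·0.77 = 0.025070 + 0.59367 = 0.61874.
By Bayes' theorem, P(H|E) = 0.025070 / 0.61874 = 0.0405.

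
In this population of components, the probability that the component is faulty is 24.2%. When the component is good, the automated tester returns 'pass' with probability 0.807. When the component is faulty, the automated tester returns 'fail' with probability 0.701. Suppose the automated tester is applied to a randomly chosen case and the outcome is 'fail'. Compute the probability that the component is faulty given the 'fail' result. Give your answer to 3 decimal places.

P(H | E) ≈ 0.537

Let H be the event that the component is faulty. P(H) = 0.242, so P(¬H) = 0.758. With E the 'fail' result, P(E|H) = 0.701 and P(E|¬H) = 0.193.
P(E) = 0.701·0.242 + 0.193·0.758 = 0.16964 + 0.14629 = 0.31594.
By Bayes' theorem, P(H|E) = 0.16964 / 0.31594 = 0.537.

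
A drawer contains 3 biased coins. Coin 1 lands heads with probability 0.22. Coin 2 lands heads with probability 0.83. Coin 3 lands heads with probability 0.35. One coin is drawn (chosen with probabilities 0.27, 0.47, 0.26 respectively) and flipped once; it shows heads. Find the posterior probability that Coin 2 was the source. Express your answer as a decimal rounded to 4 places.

Tabulate prior·likelihood by source: [1] prior 0.27, lik 0.22, product 0.05940; [2] prior 0.47, lik 0.83, product 0.3901; [3] prior 0.26, lik 0.35, product 0.09100.
Normalizing constant = 0.54050; the posterior for Coin 2 is its product over the sum, 0.3901/0.54050 = 0.7217.

Posterior probability ≈ 0.7217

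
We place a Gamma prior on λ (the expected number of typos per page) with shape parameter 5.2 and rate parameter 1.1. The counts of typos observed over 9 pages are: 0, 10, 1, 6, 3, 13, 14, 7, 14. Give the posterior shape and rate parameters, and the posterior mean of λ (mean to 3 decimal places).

Total count ∑xᵢ = 68 over n = 9 pages.
Gamma is conjugate to the Poisson likelihood: posterior is Gamma(shape = 5.2+68 = 73.2, rate = 1.1+9 = 10.1).
Posterior mean = shape/rate = 73.2/10.1 = 7.248.

Posterior: Gamma(shape=73.2, rate=10.1); mean ≈ 7.248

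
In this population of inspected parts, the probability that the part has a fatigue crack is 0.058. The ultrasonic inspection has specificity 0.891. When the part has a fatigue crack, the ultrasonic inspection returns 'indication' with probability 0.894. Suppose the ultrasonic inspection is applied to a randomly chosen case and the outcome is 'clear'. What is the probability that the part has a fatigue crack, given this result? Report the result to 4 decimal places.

Write H for 'the part has a fatigue crack'. Prior odds H:¬H = 0.058/0.942 = 0.061571. For the 'clear' outcome, the likelihood ratio is 0.106/0.891 = 0.11897.
Posterior odds = 0.061571 × 0.11897 = 0.0073250, so P(H|E) = 0.0073250/(1+0.0073250) = 0.0073.

P(H | E) ≈ 0.0073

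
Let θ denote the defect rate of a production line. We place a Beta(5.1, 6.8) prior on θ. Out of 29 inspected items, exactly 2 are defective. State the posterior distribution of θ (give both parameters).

Posterior: Beta(7.1, 33.8)

The binomial likelihood is conjugate to the Beta prior: with 2 successes and 27 failures, the posterior is Beta(5.1+2, 6.8+27) = Beta(7.1, 33.8).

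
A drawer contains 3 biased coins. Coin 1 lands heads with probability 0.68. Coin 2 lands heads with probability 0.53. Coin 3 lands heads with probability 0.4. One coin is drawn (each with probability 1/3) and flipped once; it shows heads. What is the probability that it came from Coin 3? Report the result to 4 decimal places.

P(heads|C1) = 0.68; P(heads|C2) = 0.53; P(heads|C3) = 0.4.
Prior × likelihood for each source: 0.333333·0.68=0.2267, 0.333333·0.53=0.1767, 0.333333·0.4=0.1333. Summing gives P(heads) = 0.53667.
P(Coin 3 | heads) = 0.1333 / 0.53667 = 0.2484.

Posterior probability ≈ 0.2484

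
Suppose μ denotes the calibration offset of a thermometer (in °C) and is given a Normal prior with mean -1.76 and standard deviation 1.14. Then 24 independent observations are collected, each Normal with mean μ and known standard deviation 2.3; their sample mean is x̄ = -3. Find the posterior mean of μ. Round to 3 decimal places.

Posterior mean ≈ -2.820

With known σ, the Normal prior is conjugate. Weight on the data is w = (n/σ²)/(n/σ² + 1/τ₀²) = 4.53686/(4.53686+0.769468) = 0.85499.
Posterior mean = w·x̄ + (1−w)·μ₀ = 0.85499·-3 + 0.14501·-1.76 = -2.820.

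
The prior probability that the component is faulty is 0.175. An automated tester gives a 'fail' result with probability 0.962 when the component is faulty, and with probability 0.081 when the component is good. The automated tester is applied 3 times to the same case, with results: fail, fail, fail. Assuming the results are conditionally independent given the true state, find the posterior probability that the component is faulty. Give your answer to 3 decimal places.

With H the event that the component is faulty, the joint likelihood of the observed sequence is P(data|H) = 0.962·0.962·0.962 = 0.89028 and P(data|¬H) = 0.081·0.081·0.081 = 0.00053144.
Bayes: P(H|data) = 0.175·0.89028 / (0.175·0.89028 + 0.825·0.00053144) = 0.15580/0.15624 = 0.9972.

Posterior P(H) ≈ 0.997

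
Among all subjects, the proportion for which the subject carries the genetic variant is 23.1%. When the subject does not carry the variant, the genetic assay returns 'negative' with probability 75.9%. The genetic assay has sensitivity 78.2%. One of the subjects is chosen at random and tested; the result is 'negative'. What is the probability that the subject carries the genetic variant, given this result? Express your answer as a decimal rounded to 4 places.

P(H | E) ≈ 0.0794

Let H be the event that the subject carries the genetic variant. P(H) = 0.231, so P(¬H) = 0.769. With E the 'negative' result, P(E|H) = 0.218 and P(E|¬H) = 0.759.
P(E) = 0.218·0.231 + 0.759·0.769 = 0.050358 + 0.58367 = 0.63403.
By Bayes' theorem, P(H|E) = 0.050358 / 0.63403 = 0.0794.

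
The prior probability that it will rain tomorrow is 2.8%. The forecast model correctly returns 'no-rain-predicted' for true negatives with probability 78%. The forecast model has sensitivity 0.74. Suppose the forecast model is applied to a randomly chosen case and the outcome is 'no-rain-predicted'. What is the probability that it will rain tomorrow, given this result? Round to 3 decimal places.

Write H for 'it will rain tomorrow'. Prior odds H:¬H = 0.028/0.972 = 0.028807. For the 'no-rain-predicted' outcome, the likelihood ratio is 0.26/0.78 = 0.33333.
Posterior odds = 0.028807 × 0.33333 = 0.0096022, so P(H|E) = 0.0096022/(1+0.0096022) = 0.010.

P(H | E) ≈ 0.010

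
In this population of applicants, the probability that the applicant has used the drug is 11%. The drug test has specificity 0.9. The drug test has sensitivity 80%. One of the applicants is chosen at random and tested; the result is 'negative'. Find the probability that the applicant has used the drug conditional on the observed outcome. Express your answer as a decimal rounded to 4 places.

Let H be the event that the applicant has used the drug. P(H) = 0.11, so P(¬H) = 0.89. With E the 'negative' result, P(E|H) = 0.2 and P(E|¬H) = 0.9.
P(E) = 0.2·0.11 + 0.9·0.89 = 0.022000 + 0.80100 = 0.82300.
By Bayes' theorem, P(H|E) = 0.022000 / 0.82300 = 0.0267.

P(H | E) ≈ 0.0267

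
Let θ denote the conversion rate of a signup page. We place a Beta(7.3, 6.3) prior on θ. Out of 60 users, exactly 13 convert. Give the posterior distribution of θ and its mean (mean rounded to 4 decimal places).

The binomial likelihood is conjugate to the Beta prior: with 13 successes and 47 failures, the posterior is Beta(7.3+13, 6.3+47) = Beta(20.3, 53.3).
E[θ | data] = 20.3/(20.3+53.3) = 0.2758.

Posterior: Beta(20.3, 53.3); mean ≈ 0.2758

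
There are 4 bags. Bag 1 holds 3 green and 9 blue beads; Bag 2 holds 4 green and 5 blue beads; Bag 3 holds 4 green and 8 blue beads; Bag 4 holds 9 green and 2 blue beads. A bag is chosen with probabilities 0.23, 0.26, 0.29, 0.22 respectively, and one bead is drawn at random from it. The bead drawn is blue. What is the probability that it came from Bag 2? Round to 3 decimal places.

Posterior probability ≈ 0.262

Tabulate prior·likelihood by source: [1] prior 0.23, lik 0.75, product 0.1725; [2] prior 0.26, lik 0.5556, product 0.1444; [3] prior 0.29, lik 0.6667, product 0.1933; [4] prior 0.22, lik 0.1818, product 0.04000.
Normalizing constant = 0.55028; the posterior for Bag 2 is its product over the sum, 0.1444/0.55028 = 0.262.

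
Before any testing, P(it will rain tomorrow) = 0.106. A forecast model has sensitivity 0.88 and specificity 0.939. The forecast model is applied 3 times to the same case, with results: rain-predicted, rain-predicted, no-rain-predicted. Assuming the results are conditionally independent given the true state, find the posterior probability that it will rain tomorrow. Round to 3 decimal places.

Let H be the event that it will rain tomorrow; start with P(H) = 0.106. P('rain-predicted'|H) = 0.88, P('rain-predicted'|¬H) = 0.061.
Update on result 1 ('rain-predicted'): P(H) ← 0.88·0.1060 / (0.88·0.1060 + 0.061·0.8940) = 0.093280/0.14781 = 0.6311.
Update on result 2 ('rain-predicted'): P(H) ← 0.88·0.6311 / (0.88·0.6311 + 0.061·0.3689) = 0.55534/0.57784 = 0.9611.
Update on result 3 ('no-rain-predicted'): P(H) ← 0.12·0.9611 / (0.12·0.9611 + 0.939·0.0389) = 0.11533/0.15190 = 0.7592.

Posterior P(H) ≈ 0.759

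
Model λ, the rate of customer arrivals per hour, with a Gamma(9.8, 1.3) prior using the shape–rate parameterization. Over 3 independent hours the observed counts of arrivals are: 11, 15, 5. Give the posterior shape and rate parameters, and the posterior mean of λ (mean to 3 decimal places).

Total count ∑xᵢ = 31 over n = 3 hours.
Gamma is conjugate to the Poisson likelihood: posterior is Gamma(shape = 9.8+31 = 40.8, rate = 1.3+3 = 4.3).
Posterior mean = shape/rate = 40.8/4.3 = 9.488.

Posterior: Gamma(shape=40.8, rate=4.3); mean ≈ 9.488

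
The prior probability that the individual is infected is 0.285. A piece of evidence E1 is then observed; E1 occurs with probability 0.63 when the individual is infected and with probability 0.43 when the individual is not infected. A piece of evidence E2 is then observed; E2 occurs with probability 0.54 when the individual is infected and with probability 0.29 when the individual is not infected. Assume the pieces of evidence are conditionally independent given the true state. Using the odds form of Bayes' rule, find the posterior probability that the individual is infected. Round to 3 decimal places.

Prior odds = 0.285/(1−0.285) = 0.39860. In log-odds, ln(0.39860) = -0.91979.
Add log likelihood ratios: ln(1.4651) + ln(1.8621) = 1.0036.
Posterior log-odds = 0.083829, so posterior odds = exp(0.083829) = 1.0874. Converting, P(H|E) = 1.0874/2.0874 = 0.521.

Posterior probability ≈ 0.521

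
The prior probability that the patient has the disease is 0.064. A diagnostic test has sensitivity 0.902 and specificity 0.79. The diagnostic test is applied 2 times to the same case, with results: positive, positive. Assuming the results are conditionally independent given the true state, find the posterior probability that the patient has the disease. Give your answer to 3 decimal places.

Let H be the event that the patient has the disease; start with P(H) = 0.064. P('positive'|H) = 0.902, P('positive'|¬H) = 0.21.
Update on result 1 ('positive'): P(H) ← 0.902·0.0640 / (0.902·0.0640 + 0.21·0.9360) = 0.057728/0.25429 = 0.2270.
Update on result 2 ('positive'): P(H) ← 0.902·0.2270 / (0.902·0.2270 + 0.21·0.7730) = 0.20477/0.36710 = 0.5578.

Posterior P(H) ≈ 0.558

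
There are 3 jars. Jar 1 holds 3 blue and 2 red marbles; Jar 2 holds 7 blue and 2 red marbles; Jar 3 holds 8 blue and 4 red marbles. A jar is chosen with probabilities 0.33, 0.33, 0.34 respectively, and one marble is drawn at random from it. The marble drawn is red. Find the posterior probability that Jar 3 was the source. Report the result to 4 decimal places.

P(red|Jar 1) = 0.4; P(red|Jar 2) = 0.2222; P(red|Jar 3) = 0.3333.
Prior × likelihood for each source: 0.33·0.4=0.1320, 0.33·0.2222=0.07333, 0.34·0.3333=0.1133. Summing gives P(red) = 0.31867.
P(Jar 3 | red) = 0.1133 / 0.31867 = 0.3556.

Posterior probability ≈ 0.3556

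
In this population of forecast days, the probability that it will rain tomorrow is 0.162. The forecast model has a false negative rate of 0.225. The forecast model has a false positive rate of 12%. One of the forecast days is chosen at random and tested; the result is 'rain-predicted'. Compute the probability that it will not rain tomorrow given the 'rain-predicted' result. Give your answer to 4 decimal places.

P(¬H | E) ≈ 0.4447

Let H be the event that it will rain tomorrow. P(H) = 0.162, so P(¬H) = 0.838. With E the 'rain-predicted' result, P(E|H) = 0.775 and P(E|¬H) = 0.12.
P(E) = 0.775·0.162 + 0.12·0.838 = 0.12555 + 0.10056 = 0.22611.
By Bayes' theorem, P(H|E) = 0.12555 / 0.22611 = 0.5553. Hence P(¬H|E) = 1 − 0.5553 = 0.4447.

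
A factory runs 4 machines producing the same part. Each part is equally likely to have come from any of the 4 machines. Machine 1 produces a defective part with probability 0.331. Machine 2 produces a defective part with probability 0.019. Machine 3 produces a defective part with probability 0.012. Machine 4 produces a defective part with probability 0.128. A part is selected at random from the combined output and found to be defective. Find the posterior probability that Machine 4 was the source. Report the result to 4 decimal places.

P(defective|M1) = 0.331; P(defective|M2) = 0.019; P(defective|M3) = 0.012; P(defective|M4) = 0.128.
Prior × likelihood for each source: 0.25·0.331=0.08275, 0.25·0.019=0.004750, 0.25·0.012=0.003000, 0.25·0.128=0.03200. Summing gives P(defective) = 0.12250.
P(Machine 4 | defective) = 0.03200 / 0.12250 = 0.2612.

Posterior probability ≈ 0.2612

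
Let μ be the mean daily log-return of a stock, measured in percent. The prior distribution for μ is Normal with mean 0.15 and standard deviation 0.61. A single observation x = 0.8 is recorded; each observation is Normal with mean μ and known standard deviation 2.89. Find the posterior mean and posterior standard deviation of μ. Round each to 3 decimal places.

Prior precision 1/τ₀² = 1/0.61² = 2.68745; data precision n/σ² = 1/2.89² = 0.119730.
Posterior precision = 2.68745 + 0.119730 = 2.80718, giving posterior SD = 1/√2.80718 = 0.597.
Posterior mean = (2.68745·0.15 + 0.119730·0.8) / 2.80718 = 0.178.

Posterior mean ≈ 0.178; posterior SD ≈ 0.597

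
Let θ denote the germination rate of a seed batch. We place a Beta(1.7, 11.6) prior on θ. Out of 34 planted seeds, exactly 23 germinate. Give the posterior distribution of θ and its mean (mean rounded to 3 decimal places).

The binomial likelihood is conjugate to the Beta prior: with 23 successes and 11 failures, the posterior is Beta(1.7+23, 11.6+11) = Beta(24.7, 22.6).
Posterior mean = α/(α+β) = 24.7/47.3 = 0.522.

Posterior: Beta(24.7, 22.6); mean ≈ 0.522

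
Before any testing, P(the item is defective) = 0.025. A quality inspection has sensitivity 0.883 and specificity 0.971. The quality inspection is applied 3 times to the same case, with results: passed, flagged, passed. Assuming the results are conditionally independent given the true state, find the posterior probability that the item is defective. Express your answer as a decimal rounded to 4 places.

Posterior P(H) ≈ 0.0112

Let H be the event that the item is defective; start with P(H) = 0.025. P('flagged'|H) = 0.883, P('flagged'|¬H) = 0.029.
Update on result 1 ('passed'): P(H) ← 0.117·0.0250 / (0.117·0.0250 + 0.971·0.9750) = 0.0029250/0.94965 = 0.0031.
Update on result 2 ('flagged'): P(H) ← 0.883·0.0031 / (0.883·0.0031 + 0.029·0.9969) = 0.0027197/0.031630 = 0.0860.
Update on result 3 ('passed'): P(H) ← 0.117·0.0860 / (0.117·0.0860 + 0.971·0.9140) = 0.010060/0.89757 = 0.0112.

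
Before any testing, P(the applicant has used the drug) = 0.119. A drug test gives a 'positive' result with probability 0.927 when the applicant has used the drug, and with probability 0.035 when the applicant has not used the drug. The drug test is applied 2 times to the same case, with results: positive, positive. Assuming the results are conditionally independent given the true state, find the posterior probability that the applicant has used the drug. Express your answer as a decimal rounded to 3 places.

Posterior P(H) ≈ 0.990

With H the event that the applicant has used the drug, the joint likelihood of the observed sequence is P(data|H) = 0.927·0.927 = 0.85933 and P(data|¬H) = 0.035·0.035 = 0.0012250.
Bayes: P(H|data) = 0.119·0.85933 / (0.119·0.85933 + 0.881·0.0012250) = 0.10226/0.10334 = 0.9896.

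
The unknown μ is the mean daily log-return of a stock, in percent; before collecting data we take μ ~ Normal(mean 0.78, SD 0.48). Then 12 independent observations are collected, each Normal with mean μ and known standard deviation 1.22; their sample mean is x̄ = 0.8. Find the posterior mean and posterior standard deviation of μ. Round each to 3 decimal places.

Prior precision 1/τ₀² = 1/0.48² = 4.34028; data precision n/σ² = 12/1.22² = 8.06235.
Posterior precision = 4.34028 + 8.06235 = 12.4026, giving posterior SD = 1/√12.4026 = 0.284.
Posterior mean = (4.34028·0.78 + 8.06235·0.8) / 12.4026 = 0.793.

Posterior mean ≈ 0.793; posterior SD ≈ 0.284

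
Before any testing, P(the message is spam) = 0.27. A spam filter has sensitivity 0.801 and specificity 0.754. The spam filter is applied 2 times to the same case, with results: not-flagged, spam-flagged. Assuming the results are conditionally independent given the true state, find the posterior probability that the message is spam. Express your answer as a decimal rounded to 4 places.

Posterior P(H) ≈ 0.2412

Let H be the event that the message is spam; start with P(H) = 0.27. P('spam-flagged'|H) = 0.801, P('spam-flagged'|¬H) = 0.246.
Update on result 1 ('not-flagged'): P(H) ← 0.199·0.2700 / (0.199·0.2700 + 0.754·0.7300) = 0.053730/0.60415 = 0.0889.
Update on result 2 ('spam-flagged'): P(H) ← 0.801·0.0889 / (0.801·0.0889 + 0.246·0.9111) = 0.071237/0.29536 = 0.2412.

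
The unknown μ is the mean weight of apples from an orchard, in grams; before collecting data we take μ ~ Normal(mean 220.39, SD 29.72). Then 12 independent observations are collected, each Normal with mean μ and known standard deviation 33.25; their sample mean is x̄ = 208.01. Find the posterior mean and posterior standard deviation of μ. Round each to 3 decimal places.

Posterior mean ≈ 209.179; posterior SD ≈ 9.134

With known σ, the Normal prior is conjugate. Weight on the data is w = (n/σ²)/(n/σ² + 1/τ₀²) = 0.0108542/(0.0108542+0.00113215) = 0.90555.
Posterior mean = w·x̄ + (1−w)·μ₀ = 0.90555·208.01 + 0.094453·220.39 = 209.179. Posterior variance = 1/(0.0108542+0.00113215) = 83.4282, so SD = 9.134.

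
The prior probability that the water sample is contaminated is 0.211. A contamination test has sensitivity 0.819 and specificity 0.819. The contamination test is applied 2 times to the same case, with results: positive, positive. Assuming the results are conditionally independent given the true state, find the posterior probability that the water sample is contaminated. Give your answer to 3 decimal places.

With H the event that the water sample is contaminated, the joint likelihood of the observed sequence is P(data|H) = 0.819·0.819 = 0.67076 and P(data|¬H) = 0.181·0.181 = 0.032761.
Bayes: P(H|data) = 0.211·0.67076 / (0.211·0.67076 + 0.789·0.032761) = 0.14153/0.16738 = 0.8456.

Posterior P(H) ≈ 0.846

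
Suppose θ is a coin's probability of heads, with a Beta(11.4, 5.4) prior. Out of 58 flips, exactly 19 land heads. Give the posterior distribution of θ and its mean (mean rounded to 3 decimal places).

The binomial likelihood is conjugate to the Beta prior: with 19 successes and 39 failures, the posterior is Beta(11.4+19, 5.4+39) = Beta(30.4, 44.4).
E[θ | data] = 30.4/(30.4+44.4) = 0.406.

Posterior: Beta(30.4, 44.4); mean ≈ 0.406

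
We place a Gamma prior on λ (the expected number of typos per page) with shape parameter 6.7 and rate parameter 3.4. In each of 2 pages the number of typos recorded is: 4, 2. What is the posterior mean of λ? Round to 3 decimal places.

Posterior mean ≈ 2.352

Total count ∑xᵢ = 6 over n = 2 pages.
Gamma is conjugate to the Poisson likelihood: posterior is Gamma(shape = 6.7+6 = 12.7, rate = 3.4+2 = 5.4).
Posterior mean = shape/rate = 12.7/5.4 = 2.352.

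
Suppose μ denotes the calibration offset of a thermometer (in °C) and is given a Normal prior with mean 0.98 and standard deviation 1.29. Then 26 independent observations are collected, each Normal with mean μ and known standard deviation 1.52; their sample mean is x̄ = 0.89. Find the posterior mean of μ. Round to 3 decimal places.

With known σ, the Normal prior is conjugate. Weight on the data is w = (n/σ²)/(n/σ² + 1/τ₀²) = 11.2535/(11.2535+0.600925) = 0.94931.
Posterior mean = w·x̄ + (1−w)·μ₀ = 0.94931·0.89 + 0.050692·0.98 = 0.895.

Posterior mean ≈ 0.895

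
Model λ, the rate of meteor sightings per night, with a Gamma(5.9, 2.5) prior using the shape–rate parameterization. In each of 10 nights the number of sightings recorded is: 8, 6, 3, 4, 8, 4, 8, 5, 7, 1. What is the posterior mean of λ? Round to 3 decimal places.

Total count ∑xᵢ = 54 over n = 10 nights.
Gamma is conjugate to the Poisson likelihood: posterior is Gamma(shape = 5.9+54 = 59.9, rate = 2.5+10 = 12.5).
E[λ | data] = 59.9/12.5 = 4.792.

Posterior mean ≈ 4.792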